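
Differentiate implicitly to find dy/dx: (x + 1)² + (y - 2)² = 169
Differentiate the relation implicitly: treat y = y(x) and apply the chain rule, so every y-derivative picks up a y' = dy/dx factor.

With everything moved to the left-hand side, differentiate term by term:
  d/dx[(x + 1)^2] = 2x + 2
  d/dx[(y - 2)^2] = 2·y'(y - 2)
  d/dx[-169] = 0

Separating the contributions that come from x directly and those that come through y:
  without y':      2x + 2
  multiplying y':  2y - 4

so (2x + 2) + (2y - 4)·y' = 0, and therefore
  dy/dx = -(2x + 2)/(2y - 4) = (-x - 1)/(y - 2)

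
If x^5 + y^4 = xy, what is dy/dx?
Differentiate both sides with respect to x, treating y as y(x). By the chain rule, any term containing y contributes a factor of y' = dy/dx when we differentiate it.

Move every term to one side and write the relation as F(x, y) = 0. Term by term,
  d/dx[x^5] = 5x^4
  d/dx[-xy] = -x·y' - y
  d/dx[y^4] = 4y^3·y'

The pieces without y' make up ∂F/∂x and the coefficient of y' is ∂F/∂y:
  ∂F/∂x = 5x^4 - y,
  ∂F/∂y = -x + 4y^3.

Since d/dx[F] = ∂F/∂x + (∂F/∂y)·y' = 0, solve for y':
  (∂F/∂y)·y' = -∂F/∂x
  dy/dx = -(∂F/∂x)/(∂F/∂y) = -(5x^4 - y)/(-x + 4y^3) = (5x^4 - y)/(x - 4y^3)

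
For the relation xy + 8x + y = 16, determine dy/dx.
Take d/dx of both sides. Since y is implicitly a function of x, the chain rule attaches a y' = dy/dx factor whenever we differentiate through y.

Set F(x, y) = (left side) − (right side), so the curve is F = 0. Differentiating each term of F:
  d/dx[xy] = x·y' + y
  d/dx[8x] = 8
  d/dx[y] = y'
  d/dx[-16] = 0

Collecting, the y'-free part is the partial derivative in x and the y' coefficient is the partial derivative in y:
  ∂F/∂x = y + 8
  ∂F/∂y = x + 1

so d/dx[F(x, y(x))] = ∂F/∂x + (∂F/∂y)·y' = 0. Rearranging,
  dy/dx = -(∂F/∂x)/(∂F/∂y) = -(y + 8)/(x + 1) = (-y - 8)/(x + 1)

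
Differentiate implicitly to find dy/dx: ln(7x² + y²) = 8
Differentiate the relation implicitly: treat y = y(x) and apply the chain rule, so every y-derivative picks up a y' = dy/dx factor.

With everything moved to the left-hand side, differentiate term by term:
  d/dx[ln(7x^2 + y^2)] = (14x + 2y·y')/(7x^2 + y^2)
  d/dx[-8] = 0

Separating the contributions that come from x directly and those that come through y:
  without y':      14x/(7x^2 + y^2)
  multiplying y':  2y/(7x^2 + y^2)

so (14x/(7x^2 + y^2)) + (2y/(7x^2 + y^2))·y' = 0, and therefore
  dy/dx = -(14x/(7x^2 + y^2))/(2y/(7x^2 + y^2)) = -7x/y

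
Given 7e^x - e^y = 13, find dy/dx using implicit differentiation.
Take d/dx of both sides. Since y is implicitly a function of x, the chain rule attaches a y' = dy/dx factor whenever we differentiate through y.

Set F(x, y) = (left side) − (right side), so the curve is F = 0. Differentiating each term of F:
  d/dx[7e^(x)] = 7e^(x)
  d/dx[-e^(y)] = -y'·e^(y)
  d/dx[-13] = 0

Collecting, the y'-free part is the partial derivative in x and the y' coefficient is the partial derivative in y:
  ∂F/∂x = 7e^(x)
  ∂F/∂y = -e^(y)

so d/dx[F(x, y(x))] = ∂F/∂x + (∂F/∂y)·y' = 0. Rearranging,
  dy/dx = -(∂F/∂x)/(∂F/∂y) = -(7e^(x))/(-e^(y)) = 7e^(x - y)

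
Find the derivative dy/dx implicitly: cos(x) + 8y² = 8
Differentiate both sides with respect to x, treating y as y(x). By the chain rule, any term containing y contributes a factor of y' = dy/dx when we differentiate it.

Move every term to one side and write the relation as F(x, y) = 0. Term by term,
  d/dx[8y^2] = 16y·y'
  d/dx[cos(x)] = -sin(x)
  d/dx[-8] = 0

The pieces without y' make up ∂F/∂x and the coefficient of y' is ∂F/∂y:
  ∂F/∂x = -sin(x),
  ∂F/∂y = 16y.

Since d/dx[F] = ∂F/∂x + (∂F/∂y)·y' = 0, solve for y':
  (∂F/∂y)·y' = -∂F/∂x
  dy/dx = -(∂F/∂x)/(∂F/∂y) = -(-sin(x))/(16y) = sin(x)/(16y)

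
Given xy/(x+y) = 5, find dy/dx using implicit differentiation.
Take d/dx of both sides. Since y is implicitly a function of x, the chain rule attaches a y' = dy/dx factor whenever we differentiate through y.

Set F(x, y) = (left side) − (right side), so the curve is F = 0. Differentiating each term of F:
  d/dx[xy/(x + y)] = xy(-y' - 1)/(x + y)^2 + x·y'/(x + y) + y/(x + y)
  d/dx[-5] = 0

Collecting, the y'-free part is the partial derivative in x and the y' coefficient is the partial derivative in y:
  ∂F/∂x = -xy/(x + y)^2 + y/(x + y)
  ∂F/∂y = -xy/(x + y)^2 + x/(x + y)

so d/dx[F(x, y(x))] = ∂F/∂x + (∂F/∂y)·y' = 0. Rearranging,
  dy/dx = -(∂F/∂x)/(∂F/∂y) = -(-xy/(x + y)^2 + y/(x + y))/(-xy/(x + y)^2 + x/(x + y))
        = -(y^2/(x + y)^2)/(x^2/(x + y)^2) = -y^2/x^2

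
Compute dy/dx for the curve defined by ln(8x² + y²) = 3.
Differentiate both sides with respect to x, treating y as y(x). By the chain rule, any term containing y contributes a factor of y' = dy/dx when we differentiate it.

Move every term to one side and write the relation as F(x, y) = 0. Term by term,
  d/dx[ln(8x^2 + y^2)] = (16x + 2y·y')/(8x^2 + y^2)
  d/dx[-3] = 0

The pieces without y' make up ∂F/∂x and the coefficient of y' is ∂F/∂y:
  ∂F/∂x = 16x/(8x^2 + y^2),
  ∂F/∂y = 2y/(8x^2 + y^2).

Since d/dx[F] = ∂F/∂x + (∂F/∂y)·y' = 0, solve for y':
  (∂F/∂y)·y' = -∂F/∂x
  dy/dx = -(∂F/∂x)/(∂F/∂y) = -(16x/(8x^2 + y^2))/(2y/(8x^2 + y^2)) = -8x/y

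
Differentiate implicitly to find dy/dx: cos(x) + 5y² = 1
Differentiate the relation implicitly: treat y = y(x) and apply the chain rule, so every y-derivative picks up a y' = dy/dx factor.

With everything moved to the left-hand side, differentiate term by term:
  d/dx[5y^2] = 10y·y'
  d/dx[cos(x)] = -sin(x)
  d/dx[-1] = 0

Separating the contributions that come from x directly and those that come through y:
  without y':      -sin(x)
  multiplying y':  10y

so (-sin(x)) + (10y)·y' = 0, and therefore
  dy/dx = -(-sin(x))/(10y) = sin(x)/(10y)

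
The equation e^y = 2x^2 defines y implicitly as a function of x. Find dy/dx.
Differentiate both sides with respect to x, treating y as y(x). By the chain rule, any term containing y contributes a factor of y' = dy/dx when we differentiate it.

Move every term to one side and write the relation as F(x, y) = 0. Term by term,
  d/dx[-2x^2] = -4x
  d/dx[e^(y)] = y'·e^(y)

The pieces without y' make up ∂F/∂x and the coefficient of y' is ∂F/∂y:
  ∂F/∂x = -4x,
  ∂F/∂y = e^(y).

Since d/dx[F] = ∂F/∂x + (∂F/∂y)·y' = 0, solve for y':
  (∂F/∂y)·y' = -∂F/∂x
  dy/dx = -(∂F/∂x)/(∂F/∂y) = -(-4x)/(e^(y)) = 4x·e^(-y)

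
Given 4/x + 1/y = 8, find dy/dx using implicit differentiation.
Differentiate both sides with respect to x, treating y as y(x). By the chain rule, any term containing y contributes a factor of y' = dy/dx when we differentiate it.

Move every term to one side and write the relation as F(x, y) = 0. Term by term,
  d/dx[1/y] = -y'/y^2
  d/dx[4/x] = -4/x^2
  d/dx[-8] = 0

The pieces without y' make up ∂F/∂x and the coefficient of y' is ∂F/∂y:
  ∂F/∂x = -4/x^2,
  ∂F/∂y = -1/y^2.

Since d/dx[F] = ∂F/∂x + (∂F/∂y)·y' = 0, solve for y':
  (∂F/∂y)·y' = -∂F/∂x
  dy/dx = -(∂F/∂x)/(∂F/∂y) = -(-4/x^2)/(-1/y^2) = -4y^2/x^2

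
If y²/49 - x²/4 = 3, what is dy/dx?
Apply d/dx to both sides, remembering that y depends on x. Each occurrence of y therefore brings in a y' = dy/dx via the chain rule.

With F(x, y) equal to the left-hand side minus the right, differentiate F term by term:
  d/dx[-x^2/4] = -x/2
  d/dx[y^2/49] = 2y·y'/49
  d/dx[-3] = 0
Adding these up, d/dx[F] = 0 becomes
  (-x/2) + (2y/49)·y' = 0,
so isolating y',
  dy/dx = -(-x/2)/(2y/49) = 49x/(4y)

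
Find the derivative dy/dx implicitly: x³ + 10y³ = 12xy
Differentiate both sides with respect to x, treating y as y(x). By the chain rule, any term containing y contributes a factor of y' = dy/dx when we differentiate it.

Move every term to one side and write the relation as F(x, y) = 0. Term by term,
  d/dx[x^3] = 3x^2
  d/dx[-12xy] = -12x·y' - 12y
  d/dx[10y^3] = 30y^2·y'

The pieces without y' make up ∂F/∂x and the coefficient of y' is ∂F/∂y:
  ∂F/∂x = 3x^2 - 12y,
  ∂F/∂y = -12x + 30y^2.

Since d/dx[F] = ∂F/∂x + (∂F/∂y)·y' = 0, solve for y':
  (∂F/∂y)·y' = -∂F/∂x
  dy/dx = -(∂F/∂x)/(∂F/∂y) = -(3x^2 - 12y)/(-12x + 30y^2) = (x^2 - 4y)/(2(2x - 5y^2))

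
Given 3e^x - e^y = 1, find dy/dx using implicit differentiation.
Take d/dx of both sides. Since y is implicitly a function of x, the chain rule attaches a y' = dy/dx factor whenever we differentiate through y.

Set F(x, y) = (left side) − (right side), so the curve is F = 0. Differentiating each term of F:
  d/dx[3e^(x)] = 3e^(x)
  d/dx[-e^(y)] = -y'·e^(y)
  d/dx[-1] = 0

Collecting, the y'-free part is the partial derivative in x and the y' coefficient is the partial derivative in y:
  ∂F/∂x = 3e^(x)
  ∂F/∂y = -e^(y)

so d/dx[F(x, y(x))] = ∂F/∂x + (∂F/∂y)·y' = 0. Rearranging,
  dy/dx = -(∂F/∂x)/(∂F/∂y) = -(3e^(x))/(-e^(y)) = 3e^(x - y)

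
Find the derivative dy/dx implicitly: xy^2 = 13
Differentiate the relation implicitly: treat y = y(x) and apply the chain rule, so every y-derivative picks up a y' = dy/dx factor.

With everything moved to the left-hand side, differentiate term by term:
  d/dx[xy^2] = 2xy·y' + y^2
  d/dx[-13] = 0

Separating the contributions that come from x directly and those that come through y:
  without y':      y^2
  multiplying y':  2xy

so (y^2) + (2xy)·y' = 0, and therefore
  dy/dx = -(y^2)/(2xy) = -y/(2x)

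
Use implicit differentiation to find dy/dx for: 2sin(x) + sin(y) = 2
Differentiate both sides with respect to x, treating y as y(x). By the chain rule, any term containing y contributes a factor of y' = dy/dx when we differentiate it.

Move every term to one side and write the relation as F(x, y) = 0. Term by term,
  d/dx[2sin(x)] = 2cos(x)
  d/dx[sin(y)] = y'·cos(y)
  d/dx[-2] = 0

The pieces without y' make up ∂F/∂x and the coefficient of y' is ∂F/∂y:
  ∂F/∂x = 2cos(x),
  ∂F/∂y = cos(y).

Since d/dx[F] = ∂F/∂x + (∂F/∂y)·y' = 0, solve for y':
  (∂F/∂y)·y' = -∂F/∂x
  dy/dx = -(∂F/∂x)/(∂F/∂y) = -(2cos(x))/(cos(y)) = -2cos(x)/cos(y)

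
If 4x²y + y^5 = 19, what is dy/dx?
Take d/dx of both sides. Since y is implicitly a function of x, the chain rule attaches a y' = dy/dx factor whenever we differentiate through y.

Set F(x, y) = (left side) − (right side), so the curve is F = 0. Differentiating each term of F:
  d/dx[4x^2y] = 4x^2·y' + 8xy
  d/dx[y^5] = 5y^4·y'
  d/dx[-19] = 0

Collecting, the y'-free part is the partial derivative in x and the y' coefficient is the partial derivative in y:
  ∂F/∂x = 8xy
  ∂F/∂y = 4x^2 + 5y^4

so d/dx[F(x, y(x))] = ∂F/∂x + (∂F/∂y)·y' = 0. Rearranging,
  dy/dx = -(∂F/∂x)/(∂F/∂y) = -(8xy)/(4x^2 + 5y^4) = -8xy/(4x^2 + 5y^4)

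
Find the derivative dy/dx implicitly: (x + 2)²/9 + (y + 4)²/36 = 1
Differentiate both sides with respect to x, treating y as y(x). By the chain rule, any term containing y contributes a factor of y' = dy/dx when we differentiate it.

Move every term to one side and write the relation as F(x, y) = 0. Term by term,
  d/dx[(x + 2)^2/9] = 2x/9 + 4/9
  d/dx[(y + 4)^2/36] = y'(y + 4)/18
  d/dx[-1] = 0

The pieces without y' make up ∂F/∂x and the coefficient of y' is ∂F/∂y:
  ∂F/∂x = 2x/9 + 4/9,
  ∂F/∂y = y/18 + 2/9.

Since d/dx[F] = ∂F/∂x + (∂F/∂y)·y' = 0, solve for y':
  (∂F/∂y)·y' = -∂F/∂x
  dy/dx = -(∂F/∂x)/(∂F/∂y) = -(2x/9 + 4/9)/(y/18 + 2/9)
        = -(2(x + 2)/9)/((y + 4)/18) = 4(-x - 2)/(y + 4)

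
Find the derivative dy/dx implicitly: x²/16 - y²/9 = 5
Differentiate the relation implicitly: treat y = y(x) and apply the chain rule, so every y-derivative picks up a y' = dy/dx factor.

With everything moved to the left-hand side, differentiate term by term:
  d/dx[x^2/16] = x/8
  d/dx[-y^2/9] = -2y·y'/9
  d/dx[-5] = 0

Separating the contributions that come from x directly and those that come through y:
  without y':      x/8
  multiplying y':  -2y/9

so (x/8) + (-2y/9)·y' = 0, and therefore
  dy/dx = -(x/8)/(-2y/9) = 9x/(16y)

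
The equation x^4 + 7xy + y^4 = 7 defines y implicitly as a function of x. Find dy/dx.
Differentiate both sides with respect to x, treating y as y(x). By the chain rule, any term containing y contributes a factor of y' = dy/dx when we differentiate it.

Move every term to one side and write the relation as F(x, y) = 0. Term by term,
  d/dx[x^4] = 4x^3
  d/dx[7xy] = 7x·y' + 7y
  d/dx[y^4] = 4y^3·y'
  d/dx[-7] = 0

The pieces without y' make up ∂F/∂x and the coefficient of y' is ∂F/∂y:
  ∂F/∂x = 4x^3 + 7y,
  ∂F/∂y = 7x + 4y^3.

Since d/dx[F] = ∂F/∂x + (∂F/∂y)·y' = 0, solve for y':
  (∂F/∂y)·y' = -∂F/∂x
  dy/dx = -(∂F/∂x)/(∂F/∂y) = -(4x^3 + 7y)/(7x + 4y^3) = (-4x^3 - 7y)/(7x + 4y^3)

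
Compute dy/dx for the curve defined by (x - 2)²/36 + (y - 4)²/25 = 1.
Take d/dx of both sides. Since y is implicitly a function of x, the chain rule attaches a y' = dy/dx factor whenever we differentiate through y.

Set F(x, y) = (left side) − (right side), so the curve is F = 0. Differentiating each term of F:
  d/dx[(x - 2)^2/36] = x/18 - 1/9
  d/dx[(y - 4)^2/25] = 2·y'(y - 4)/25
  d/dx[-1] = 0

Collecting, the y'-free part is the partial derivative in x and the y' coefficient is the partial derivative in y:
  ∂F/∂x = x/18 - 1/9
  ∂F/∂y = 2y/25 - 8/25

so d/dx[F(x, y(x))] = ∂F/∂x + (∂F/∂y)·y' = 0. Rearranging,
  dy/dx = -(∂F/∂x)/(∂F/∂y) = -(x/18 - 1/9)/(2y/25 - 8/25)
        = -((x - 2)/18)/(2(y - 4)/25) = 25(2 - x)/(36(y - 4))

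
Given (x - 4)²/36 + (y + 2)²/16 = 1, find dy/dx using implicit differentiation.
Take d/dx of both sides. Since y is implicitly a function of x, the chain rule attaches a y' = dy/dx factor whenever we differentiate through y.

Set F(x, y) = (left side) − (right side), so the curve is F = 0. Differentiating each term of F:
  d/dx[(x - 4)^2/36] = x/18 - 2/9
  d/dx[(y + 2)^2/16] = y'(y + 2)/8
  d/dx[-1] = 0

Collecting, the y'-free part is the partial derivative in x and the y' coefficient is the partial derivative in y:
  ∂F/∂x = x/18 - 2/9
  ∂F/∂y = y/8 + 1/4

so d/dx[F(x, y(x))] = ∂F/∂x + (∂F/∂y)·y' = 0. Rearranging,
  dy/dx = -(∂F/∂x)/(∂F/∂y) = -(x/18 - 2/9)/(y/8 + 1/4)
        = -((x - 4)/18)/((y + 2)/8) = 4(4 - x)/(9(y + 2))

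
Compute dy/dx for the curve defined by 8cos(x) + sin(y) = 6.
Differentiate both sides with respect to x, treating y as y(x). By the chain rule, any term containing y contributes a factor of y' = dy/dx when we differentiate it.

Move every term to one side and write the relation as F(x, y) = 0. Term by term,
  d/dx[sin(y)] = y'·cos(y)
  d/dx[8cos(x)] = -8sin(x)
  d/dx[-6] = 0

The pieces without y' make up ∂F/∂x and the coefficient of y' is ∂F/∂y:
  ∂F/∂x = -8sin(x),
  ∂F/∂y = cos(y).

Since d/dx[F] = ∂F/∂x + (∂F/∂y)·y' = 0, solve for y':
  (∂F/∂y)·y' = -∂F/∂x
  dy/dx = -(∂F/∂x)/(∂F/∂y) = -(-8sin(x))/(cos(y)) = 8sin(x)/cos(y)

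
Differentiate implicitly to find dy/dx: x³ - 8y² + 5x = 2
Differentiate both sides with respect to x, treating y as y(x). By the chain rule, any term containing y contributes a factor of y' = dy/dx when we differentiate it.

Move every term to one side and write the relation as F(x, y) = 0. Term by term,
  d/dx[x^3] = 3x^2
  d/dx[5x] = 5
  d/dx[-8y^2] = -16y·y'
  d/dx[-2] = 0

The pieces without y' make up ∂F/∂x and the coefficient of y' is ∂F/∂y:
  ∂F/∂x = 3x^2 + 5,
  ∂F/∂y = -16y.

Since d/dx[F] = ∂F/∂x + (∂F/∂y)·y' = 0, solve for y':
  (∂F/∂y)·y' = -∂F/∂x
  dy/dx = -(∂F/∂x)/(∂F/∂y) = -(3x^2 + 5)/(-16y) = (3x^2 + 5)/(16y)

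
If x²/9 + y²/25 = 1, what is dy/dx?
Differentiate the relation implicitly: treat y = y(x) and apply the chain rule, so every y-derivative picks up a y' = dy/dx factor.

With everything moved to the left-hand side, differentiate term by term:
  d/dx[x^2/9] = 2x/9
  d/dx[y^2/25] = 2y·y'/25
  d/dx[-1] = 0

Separating the contributions that come from x directly and those that come through y:
  without y':      2x/9
  multiplying y':  2y/25

so (2x/9) + (2y/25)·y' = 0, and therefore
  dy/dx = -(2x/9)/(2y/25) = -25x/(9y)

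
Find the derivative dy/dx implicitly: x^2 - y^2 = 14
Apply d/dx to both sides, remembering that y depends on x. Each occurrence of y therefore brings in a y' = dy/dx via the chain rule.

With F(x, y) equal to the left-hand side minus the right, differentiate F term by term:
  d/dx[x^2] = 2x
  d/dx[-y^2] = -2y·y'
  d/dx[-14] = 0
Adding these up, d/dx[F] = 0 becomes
  (2x) + (-2y)·y' = 0,
so isolating y',
  dy/dx = -(2x)/(-2y) = x/y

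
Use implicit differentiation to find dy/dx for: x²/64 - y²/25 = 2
Differentiate both sides with respect to x, treating y as y(x). By the chain rule, any term containing y contributes a factor of y' = dy/dx when we differentiate it.

Move every term to one side and write the relation as F(x, y) = 0. Term by term,
  d/dx[x^2/64] = x/32
  d/dx[-y^2/25] = -2y·y'/25
  d/dx[-2] = 0

The pieces without y' make up ∂F/∂x and the coefficient of y' is ∂F/∂y:
  ∂F/∂x = x/32,
  ∂F/∂y = -2y/25.

Since d/dx[F] = ∂F/∂x + (∂F/∂y)·y' = 0, solve for y':
  (∂F/∂y)·y' = -∂F/∂x
  dy/dx = -(∂F/∂x)/(∂F/∂y) = -(x/32)/(-2y/25) = 25x/(64y)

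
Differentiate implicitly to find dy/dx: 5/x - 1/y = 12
Differentiate the relation implicitly: treat y = y(x) and apply the chain rule, so every y-derivative picks up a y' = dy/dx factor.

With everything moved to the left-hand side, differentiate term by term:
  d/dx[-1/y] = y'/y^2
  d/dx[5/x] = -5/x^2
  d/dx[-12] = 0

Separating the contributions that come from x directly and those that come through y:
  without y':      -5/x^2
  multiplying y':  y^(-2)

so (-5/x^2) + (y^(-2))·y' = 0, and therefore
  dy/dx = -(-5/x^2)/(y^(-2)) = 5y^2/x^2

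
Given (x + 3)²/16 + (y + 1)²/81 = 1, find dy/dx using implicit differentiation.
Take d/dx of both sides. Since y is implicitly a function of x, the chain rule attaches a y' = dy/dx factor whenever we differentiate through y.

Set F(x, y) = (left side) − (right side), so the curve is F = 0. Differentiating each term of F:
  d/dx[(x + 3)^2/16] = x/8 + 3/8
  d/dx[(y + 1)^2/81] = 2·y'(y + 1)/81
  d/dx[-1] = 0

Collecting, the y'-free part is the partial derivative in x and the y' coefficient is the partial derivative in y:
  ∂F/∂x = x/8 + 3/8
  ∂F/∂y = 2y/81 + 2/81

so d/dx[F(x, y(x))] = ∂F/∂x + (∂F/∂y)·y' = 0. Rearranging,
  dy/dx = -(∂F/∂x)/(∂F/∂y) = -(x/8 + 3/8)/(2y/81 + 2/81)
        = -((x + 3)/8)/(2(y + 1)/81) = 81(-x - 3)/(16(y + 1))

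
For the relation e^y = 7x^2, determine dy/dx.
Apply d/dx to both sides, remembering that y depends on x. Each occurrence of y therefore brings in a y' = dy/dx via the chain rule.

With F(x, y) equal to the left-hand side minus the right, differentiate F term by term:
  d/dx[-7x^2] = -14x
  d/dx[e^(y)] = y'·e^(y)
Adding these up, d/dx[F] = 0 becomes
  (-14x) + (e^(y))·y' = 0,
so isolating y',
  dy/dx = -(-14x)/(e^(y)) = 14x·e^(-y)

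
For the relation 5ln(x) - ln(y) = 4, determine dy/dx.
Apply d/dx to both sides, remembering that y depends on x. Each occurrence of y therefore brings in a y' = dy/dx via the chain rule.

With F(x, y) equal to the left-hand side minus the right, differentiate F term by term:
  d/dx[5ln(x)] = 5/x
  d/dx[-ln(y)] = -y'/y
  d/dx[-4] = 0
Adding these up, d/dx[F] = 0 becomes
  (5/x) + (-1/y)·y' = 0,
so isolating y',
  dy/dx = -(5/x)/(-1/y) = 5y/x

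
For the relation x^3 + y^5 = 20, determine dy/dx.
Differentiate both sides with respect to x, treating y as y(x). By the chain rule, any term containing y contributes a factor of y' = dy/dx when we differentiate it.

Move every term to one side and write the relation as F(x, y) = 0. Term by term,
  d/dx[x^3] = 3x^2
  d/dx[y^5] = 5y^4·y'
  d/dx[-20] = 0

The pieces without y' make up ∂F/∂x and the coefficient of y' is ∂F/∂y:
  ∂F/∂x = 3x^2,
  ∂F/∂y = 5y^4.

Since d/dx[F] = ∂F/∂x + (∂F/∂y)·y' = 0, solve for y':
  (∂F/∂y)·y' = -∂F/∂x
  dy/dx = -(∂F/∂x)/(∂F/∂y) = -(3x^2)/(5y^4) = -3x^2/(5y^4)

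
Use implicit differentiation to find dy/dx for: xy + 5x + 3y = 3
Differentiate the relation implicitly: treat y = y(x) and apply the chain rule, so every y-derivative picks up a y' = dy/dx factor.

With everything moved to the left-hand side, differentiate term by term:
  d/dx[xy] = x·y' + y
  d/dx[5x] = 5
  d/dx[3y] = 3·y'
  d/dx[-3] = 0

Separating the contributions that come from x directly and those that come through y:
  without y':      y + 5
  multiplying y':  x + 3

so (y + 5) + (x + 3)·y' = 0, and therefore
  dy/dx = -(y + 5)/(x + 3) = (-y - 5)/(x + 3)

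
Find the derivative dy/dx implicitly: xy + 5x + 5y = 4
Take d/dx of both sides. Since y is implicitly a function of x, the chain rule attaches a y' = dy/dx factor whenever we differentiate through y.

Set F(x, y) = (left side) − (right side), so the curve is F = 0. Differentiating each term of F:
  d/dx[xy] = x·y' + y
  d/dx[5x] = 5
  d/dx[5y] = 5·y'
  d/dx[-4] = 0

Collecting, the y'-free part is the partial derivative in x and the y' coefficient is the partial derivative in y:
  ∂F/∂x = y + 5
  ∂F/∂y = x + 5

so d/dx[F(x, y(x))] = ∂F/∂x + (∂F/∂y)·y' = 0. Rearranging,
  dy/dx = -(∂F/∂x)/(∂F/∂y) = -(y + 5)/(x + 5) = (-y - 5)/(x + 5)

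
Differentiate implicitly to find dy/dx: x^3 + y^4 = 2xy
Differentiate the relation implicitly: treat y = y(x) and apply the chain rule, so every y-derivative picks up a y' = dy/dx factor.

With everything moved to the left-hand side, differentiate term by term:
  d/dx[x^3] = 3x^2
  d/dx[-2xy] = -2x·y' - 2y
  d/dx[y^4] = 4y^3·y'

Separating the contributions that come from x directly and those that come through y:
  without y':      3x^2 - 2y
  multiplying y':  -2x + 4y^3

so (3x^2 - 2y) + (-2x + 4y^3)·y' = 0, and therefore
  dy/dx = -(3x^2 - 2y)/(-2x + 4y^3) = (3x^2/2 - y)/(x - 2y^3)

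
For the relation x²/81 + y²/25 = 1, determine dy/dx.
Differentiate both sides with respect to x, treating y as y(x). By the chain rule, any term containing y contributes a factor of y' = dy/dx when we differentiate it.

Move every term to one side and write the relation as F(x, y) = 0. Term by term,
  d/dx[x^2/81] = 2x/81
  d/dx[y^2/25] = 2y·y'/25
  d/dx[-1] = 0

The pieces without y' make up ∂F/∂x and the coefficient of y' is ∂F/∂y:
  ∂F/∂x = 2x/81,
  ∂F/∂y = 2y/25.

Since d/dx[F] = ∂F/∂x + (∂F/∂y)·y' = 0, solve for y':
  (∂F/∂y)·y' = -∂F/∂x
  dy/dx = -(∂F/∂x)/(∂F/∂y) = -(2x/81)/(2y/25) = -25x/(81y)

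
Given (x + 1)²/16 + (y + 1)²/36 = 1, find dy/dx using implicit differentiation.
Apply d/dx to both sides, remembering that y depends on x. Each occurrence of y therefore brings in a y' = dy/dx via the chain rule.

With F(x, y) equal to the left-hand side minus the right, differentiate F term by term:
  d/dx[(x + 1)^2/16] = x/8 + 1/8
  d/dx[(y + 1)^2/36] = y'(y + 1)/18
  d/dx[-1] = 0
Adding these up, d/dx[F] = 0 becomes
  (x/8 + 1/8) + (y/18 + 1/18)·y' = 0,
so isolating y',
  dy/dx = -(x/8 + 1/8)/(y/18 + 1/18)
        = -((x + 1)/8)/((y + 1)/18) = 9(-x - 1)/(4(y + 1))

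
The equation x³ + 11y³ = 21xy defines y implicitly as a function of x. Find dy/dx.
Differentiate the relation implicitly: treat y = y(x) and apply the chain rule, so every y-derivative picks up a y' = dy/dx factor.

With everything moved to the left-hand side, differentiate term by term:
  d/dx[x^3] = 3x^2
  d/dx[-21xy] = -21x·y' - 21y
  d/dx[11y^3] = 33y^2·y'

Separating the contributions that come from x directly and those that come through y:
  without y':      3x^2 - 21y
  multiplying y':  -21x + 33y^2

so (3x^2 - 21y) + (-21x + 33y^2)·y' = 0, and therefore
  dy/dx = -(3x^2 - 21y)/(-21x + 33y^2) = (x^2 - 7y)/(7x - 11y^2)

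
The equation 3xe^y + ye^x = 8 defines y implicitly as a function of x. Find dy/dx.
Differentiate the relation implicitly: treat y = y(x) and apply the chain rule, so every y-derivative picks up a y' = dy/dx factor.

With everything moved to the left-hand side, differentiate term by term:
  d/dx[3x·e^(y)] = 3x·y'·e^(y) + 3e^(y)
  d/dx[y·e^(x)] = y·e^(x) + y'·e^(x)
  d/dx[-8] = 0

Separating the contributions that come from x directly and those that come through y:
  without y':      y·e^(x) + 3e^(y)
  multiplying y':  3x·e^(y) + e^(x)

so (y·e^(x) + 3e^(y)) + (3x·e^(y) + e^(x))·y' = 0, and therefore
  dy/dx = -(y·e^(x) + 3e^(y))/(3x·e^(y) + e^(x)) = (-y·e^(x) - 3e^(y))/(3x·e^(y) + e^(x))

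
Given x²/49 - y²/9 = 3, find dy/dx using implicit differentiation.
Differentiate the relation implicitly: treat y = y(x) and apply the chain rule, so every y-derivative picks up a y' = dy/dx factor.

With everything moved to the left-hand side, differentiate term by term:
  d/dx[x^2/49] = 2x/49
  d/dx[-y^2/9] = -2y·y'/9
  d/dx[-3] = 0

Separating the contributions that come from x directly and those that come through y:
  without y':      2x/49
  multiplying y':  -2y/9

so (2x/49) + (-2y/9)·y' = 0, and therefore
  dy/dx = -(2x/49)/(-2y/9) = 9x/(49y)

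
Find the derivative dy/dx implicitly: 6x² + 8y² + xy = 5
Take d/dx of both sides. Since y is implicitly a function of x, the chain rule attaches a y' = dy/dx factor whenever we differentiate through y.

Set F(x, y) = (left side) − (right side), so the curve is F = 0. Differentiating each term of F:
  d/dx[6x^2] = 12x
  d/dx[xy] = x·y' + y
  d/dx[8y^2] = 16y·y'
  d/dx[-5] = 0

Collecting, the y'-free part is the partial derivative in x and the y' coefficient is the partial derivative in y:
  ∂F/∂x = 12x + y
  ∂F/∂y = x + 16y

so d/dx[F(x, y(x))] = ∂F/∂x + (∂F/∂y)·y' = 0. Rearranging,
  dy/dx = -(∂F/∂x)/(∂F/∂y) = -(12x + y)/(x + 16y) = (-12x - y)/(x + 16y)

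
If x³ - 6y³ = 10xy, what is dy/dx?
Apply d/dx to both sides, remembering that y depends on x. Each occurrence of y therefore brings in a y' = dy/dx via the chain rule.

With F(x, y) equal to the left-hand side minus the right, differentiate F term by term:
  d/dx[x^3] = 3x^2
  d/dx[-10xy] = -10x·y' - 10y
  d/dx[-6y^3] = -18y^2·y'
Adding these up, d/dx[F] = 0 becomes
  (3x^2 - 10y) + (-10x - 18y^2)·y' = 0,
so isolating y',
  dy/dx = -(3x^2 - 10y)/(-10x - 18y^2) = (3x^2 - 10y)/(2(5x + 9y^2))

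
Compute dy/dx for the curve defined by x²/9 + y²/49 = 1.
Take d/dx of both sides. Since y is implicitly a function of x, the chain rule attaches a y' = dy/dx factor whenever we differentiate through y.

Set F(x, y) = (left side) − (right side), so the curve is F = 0. Differentiating each term of F:
  d/dx[x^2/9] = 2x/9
  d/dx[y^2/49] = 2y·y'/49
  d/dx[-1] = 0

Collecting, the y'-free part is the partial derivative in x and the y' coefficient is the partial derivative in y:
  ∂F/∂x = 2x/9
  ∂F/∂y = 2y/49

so d/dx[F(x, y(x))] = ∂F/∂x + (∂F/∂y)·y' = 0. Rearranging,
  dy/dx = -(∂F/∂x)/(∂F/∂y) = -(2x/9)/(2y/49) = -49x/(9y)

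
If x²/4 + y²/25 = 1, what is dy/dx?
Differentiate the relation implicitly: treat y = y(x) and apply the chain rule, so every y-derivative picks up a y' = dy/dx factor.

With everything moved to the left-hand side, differentiate term by term:
  d/dx[x^2/4] = x/2
  d/dx[y^2/25] = 2y·y'/25
  d/dx[-1] = 0

Separating the contributions that come from x directly and those that come through y:
  without y':      x/2
  multiplying y':  2y/25

so (x/2) + (2y/25)·y' = 0, and therefore
  dy/dx = -(x/2)/(2y/25) = -25x/(4y)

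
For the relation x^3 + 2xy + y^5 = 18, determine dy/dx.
Apply d/dx to both sides, remembering that y depends on x. Each occurrence of y therefore brings in a y' = dy/dx via the chain rule.

With F(x, y) equal to the left-hand side minus the right, differentiate F term by term:
  d/dx[x^3] = 3x^2
  d/dx[2xy] = 2x·y' + 2y
  d/dx[y^5] = 5y^4·y'
  d/dx[-18] = 0
Adding these up, d/dx[F] = 0 becomes
  (3x^2 + 2y) + (2x + 5y^4)·y' = 0,
so isolating y',
  dy/dx = -(3x^2 + 2y)/(2x + 5y^4) = (-3x^2 - 2y)/(2x + 5y^4)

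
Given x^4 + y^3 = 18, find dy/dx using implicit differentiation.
Differentiate both sides with respect to x, treating y as y(x). By the chain rule, any term containing y contributes a factor of y' = dy/dx when we differentiate it.

Move every term to one side and write the relation as F(x, y) = 0. Term by term,
  d/dx[x^4] = 4x^3
  d/dx[y^3] = 3y^2·y'
  d/dx[-18] = 0

The pieces without y' make up ∂F/∂x and the coefficient of y' is ∂F/∂y:
  ∂F/∂x = 4x^3,
  ∂F/∂y = 3y^2.

Since d/dx[F] = ∂F/∂x + (∂F/∂y)·y' = 0, solve for y':
  (∂F/∂y)·y' = -∂F/∂x
  dy/dx = -(∂F/∂x)/(∂F/∂y) = -(4x^3)/(3y^2) = -4x^3/(3y^2)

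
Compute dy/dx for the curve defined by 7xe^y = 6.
Differentiate both sides with respect to x, treating y as y(x). By the chain rule, any term containing y contributes a factor of y' = dy/dx when we differentiate it.

Move every term to one side and write the relation as F(x, y) = 0. Term by term,
  d/dx[7x·e^(y)] = 7x·y'·e^(y) + 7e^(y)
  d/dx[-6] = 0

The pieces without y' make up ∂F/∂x and the coefficient of y' is ∂F/∂y:
  ∂F/∂x = 7e^(y),
  ∂F/∂y = 7x·e^(y).

Since d/dx[F] = ∂F/∂x + (∂F/∂y)·y' = 0, solve for y':
  (∂F/∂y)·y' = -∂F/∂x
  dy/dx = -(∂F/∂x)/(∂F/∂y) = -(7e^(y))/(7x·e^(y)) = -1/x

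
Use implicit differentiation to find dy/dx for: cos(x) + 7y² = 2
Differentiate the relation implicitly: treat y = y(x) and apply the chain rule, so every y-derivative picks up a y' = dy/dx factor.

With everything moved to the left-hand side, differentiate term by term:
  d/dx[7y^2] = 14y·y'
  d/dx[cos(x)] = -sin(x)
  d/dx[-2] = 0

Separating the contributions that come from x directly and those that come through y:
  without y':      -sin(x)
  multiplying y':  14y

so (-sin(x)) + (14y)·y' = 0, and therefore
  dy/dx = -(-sin(x))/(14y) = sin(x)/(14y)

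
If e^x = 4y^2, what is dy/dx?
Apply d/dx to both sides, remembering that y depends on x. Each occurrence of y therefore brings in a y' = dy/dx via the chain rule.

With F(x, y) equal to the left-hand side minus the right, differentiate F term by term:
  d/dx[-4y^2] = -8y·y'
  d/dx[e^(x)] = e^(x)
Adding these up, d/dx[F] = 0 becomes
  (e^(x)) + (-8y)·y' = 0,
so isolating y',
  dy/dx = -(e^(x))/(-8y) = e^(x)/(8y)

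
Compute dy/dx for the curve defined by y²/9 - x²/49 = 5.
Apply d/dx to both sides, remembering that y depends on x. Each occurrence of y therefore brings in a y' = dy/dx via the chain rule.

With F(x, y) equal to the left-hand side minus the right, differentiate F term by term:
  d/dx[-x^2/49] = -2x/49
  d/dx[y^2/9] = 2y·y'/9
  d/dx[-5] = 0
Adding these up, d/dx[F] = 0 becomes
  (-2x/49) + (2y/9)·y' = 0,
so isolating y',
  dy/dx = -(-2x/49)/(2y/9) = 9x/(49y)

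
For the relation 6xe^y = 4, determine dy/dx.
Differentiate the relation implicitly: treat y = y(x) and apply the chain rule, so every y-derivative picks up a y' = dy/dx factor.

With everything moved to the left-hand side, differentiate term by term:
  d/dx[6x·e^(y)] = 6x·y'·e^(y) + 6e^(y)
  d/dx[-4] = 0

Separating the contributions that come from x directly and those that come through y:
  without y':      6e^(y)
  multiplying y':  6x·e^(y)

so (6e^(y)) + (6x·e^(y))·y' = 0, and therefore
  dy/dx = -(6e^(y))/(6x·e^(y)) = -1/x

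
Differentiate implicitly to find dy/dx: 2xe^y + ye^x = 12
Differentiate the relation implicitly: treat y = y(x) and apply the chain rule, so every y-derivative picks up a y' = dy/dx factor.

With everything moved to the left-hand side, differentiate term by term:
  d/dx[2x·e^(y)] = 2x·y'·e^(y) + 2e^(y)
  d/dx[y·e^(x)] = y·e^(x) + y'·e^(x)
  d/dx[-12] = 0

Separating the contributions that come from x directly and those that come through y:
  without y':      y·e^(x) + 2e^(y)
  multiplying y':  2x·e^(y) + e^(x)

so (y·e^(x) + 2e^(y)) + (2x·e^(y) + e^(x))·y' = 0, and therefore
  dy/dx = -(y·e^(x) + 2e^(y))/(2x·e^(y) + e^(x)) = (-y·e^(x) - 2e^(y))/(2x·e^(y) + e^(x))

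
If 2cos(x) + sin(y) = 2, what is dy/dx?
Differentiate the relation implicitly: treat y = y(x) and apply the chain rule, so every y-derivative picks up a y' = dy/dx factor.

With everything moved to the left-hand side, differentiate term by term:
  d/dx[sin(y)] = y'·cos(y)
  d/dx[2cos(x)] = -2sin(x)
  d/dx[-2] = 0

Separating the contributions that come from x directly and those that come through y:
  without y':      -2sin(x)
  multiplying y':  cos(y)

so (-2sin(x)) + (cos(y))·y' = 0, and therefore
  dy/dx = -(-2sin(x))/(cos(y)) = 2sin(x)/cos(y)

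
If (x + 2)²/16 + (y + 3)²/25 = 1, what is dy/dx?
Differentiate both sides with respect to x, treating y as y(x). By the chain rule, any term containing y contributes a factor of y' = dy/dx when we differentiate it.

Move every term to one side and write the relation as F(x, y) = 0. Term by term,
  d/dx[(x + 2)^2/16] = x/8 + 1/4
  d/dx[(y + 3)^2/25] = 2·y'(y + 3)/25
  d/dx[-1] = 0

The pieces without y' make up ∂F/∂x and the coefficient of y' is ∂F/∂y:
  ∂F/∂x = x/8 + 1/4,
  ∂F/∂y = 2y/25 + 6/25.

Since d/dx[F] = ∂F/∂x + (∂F/∂y)·y' = 0, solve for y':
  (∂F/∂y)·y' = -∂F/∂x
  dy/dx = -(∂F/∂x)/(∂F/∂y) = -(x/8 + 1/4)/(2y/25 + 6/25)
        = -((x + 2)/8)/(2(y + 3)/25) = 25(-x - 2)/(16(y + 3))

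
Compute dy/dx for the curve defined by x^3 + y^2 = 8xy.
Differentiate the relation implicitly: treat y = y(x) and apply the chain rule, so every y-derivative picks up a y' = dy/dx factor.

With everything moved to the left-hand side, differentiate term by term:
  d/dx[x^3] = 3x^2
  d/dx[-8xy] = -8x·y' - 8y
  d/dx[y^2] = 2y·y'

Separating the contributions that come from x directly and those that come through y:
  without y':      3x^2 - 8y
  multiplying y':  -8x + 2y

so (3x^2 - 8y) + (-8x + 2y)·y' = 0, and therefore
  dy/dx = -(3x^2 - 8y)/(-8x + 2y) = (3x^2 - 8y)/(2(4x - y))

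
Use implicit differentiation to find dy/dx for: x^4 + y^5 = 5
Differentiate both sides with respect to x, treating y as y(x). By the chain rule, any term containing y contributes a factor of y' = dy/dx when we differentiate it.

Move every term to one side and write the relation as F(x, y) = 0. Term by term,
  d/dx[x^4] = 4x^3
  d/dx[y^5] = 5y^4·y'
  d/dx[-5] = 0

The pieces without y' make up ∂F/∂x and the coefficient of y' is ∂F/∂y:
  ∂F/∂x = 4x^3,
  ∂F/∂y = 5y^4.

Since d/dx[F] = ∂F/∂x + (∂F/∂y)·y' = 0, solve for y':
  (∂F/∂y)·y' = -∂F/∂x
  dy/dx = -(∂F/∂x)/(∂F/∂y) = -(4x^3)/(5y^4) = -4x^3/(5y^4)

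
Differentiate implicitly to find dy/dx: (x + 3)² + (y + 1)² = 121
Take d/dx of both sides. Since y is implicitly a function of x, the chain rule attaches a y' = dy/dx factor whenever we differentiate through y.

Set F(x, y) = (left side) − (right side), so the curve is F = 0. Differentiating each term of F:
  d/dx[(x + 3)^2] = 2x + 6
  d/dx[(y + 1)^2] = 2·y'(y + 1)
  d/dx[-121] = 0

Collecting, the y'-free part is the partial derivative in x and the y' coefficient is the partial derivative in y:
  ∂F/∂x = 2x + 6
  ∂F/∂y = 2y + 2

so d/dx[F(x, y(x))] = ∂F/∂x + (∂F/∂y)·y' = 0. Rearranging,
  dy/dx = -(∂F/∂x)/(∂F/∂y) = -(2x + 6)/(2y + 2) = (-x - 3)/(y + 1)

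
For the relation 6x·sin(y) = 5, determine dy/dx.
Take d/dx of both sides. Since y is implicitly a function of x, the chain rule attaches a y' = dy/dx factor whenever we differentiate through y.

Set F(x, y) = (left side) − (right side), so the curve is F = 0. Differentiating each term of F:
  d/dx[6x·sin(y)] = 6x·y'·cos(y) + 6sin(y)
  d/dx[-5] = 0

Collecting, the y'-free part is the partial derivative in x and the y' coefficient is the partial derivative in y:
  ∂F/∂x = 6sin(y)
  ∂F/∂y = 6x·cos(y)

so d/dx[F(x, y(x))] = ∂F/∂x + (∂F/∂y)·y' = 0. Rearranging,
  dy/dx = -(∂F/∂x)/(∂F/∂y) = -(6sin(y))/(6x·cos(y)) = -tan(y)/x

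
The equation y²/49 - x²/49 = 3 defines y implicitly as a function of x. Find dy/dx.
Differentiate the relation implicitly: treat y = y(x) and apply the chain rule, so every y-derivative picks up a y' = dy/dx factor.

With everything moved to the left-hand side, differentiate term by term:
  d/dx[-x^2/49] = -2x/49
  d/dx[y^2/49] = 2y·y'/49
  d/dx[-3] = 0

Separating the contributions that come from x directly and those that come through y:
  without y':      -2x/49
  multiplying y':  2y/49

so (-2x/49) + (2y/49)·y' = 0, and therefore
  dy/dx = -(-2x/49)/(2y/49) = x/y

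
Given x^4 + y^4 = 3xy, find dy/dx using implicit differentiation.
Take d/dx of both sides. Since y is implicitly a function of x, the chain rule attaches a y' = dy/dx factor whenever we differentiate through y.

Set F(x, y) = (left side) − (right side), so the curve is F = 0. Differentiating each term of F:
  d/dx[x^4] = 4x^3
  d/dx[-3xy] = -3x·y' - 3y
  d/dx[y^4] = 4y^3·y'

Collecting, the y'-free part is the partial derivative in x and the y' coefficient is the partial derivative in y:
  ∂F/∂x = 4x^3 - 3y
  ∂F/∂y = -3x + 4y^3

so d/dx[F(x, y(x))] = ∂F/∂x + (∂F/∂y)·y' = 0. Rearranging,
  dy/dx = -(∂F/∂x)/(∂F/∂y) = -(4x^3 - 3y)/(-3x + 4y^3) = (4x^3 - 3y)/(3x - 4y^3)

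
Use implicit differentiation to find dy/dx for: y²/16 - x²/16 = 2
Differentiate both sides with respect to x, treating y as y(x). By the chain rule, any term containing y contributes a factor of y' = dy/dx when we differentiate it.

Move every term to one side and write the relation as F(x, y) = 0. Term by term,
  d/dx[-x^2/16] = -x/8
  d/dx[y^2/16] = y·y'/8
  d/dx[-2] = 0

The pieces without y' make up ∂F/∂x and the coefficient of y' is ∂F/∂y:
  ∂F/∂x = -x/8,
  ∂F/∂y = y/8.

Since d/dx[F] = ∂F/∂x + (∂F/∂y)·y' = 0, solve for y':
  (∂F/∂y)·y' = -∂F/∂x
  dy/dx = -(∂F/∂x)/(∂F/∂y) = -(-x/8)/(y/8) = x/y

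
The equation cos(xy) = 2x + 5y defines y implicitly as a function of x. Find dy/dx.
Take d/dx of both sides. Since y is implicitly a function of x, the chain rule attaches a y' = dy/dx factor whenever we differentiate through y.

Set F(x, y) = (left side) − (right side), so the curve is F = 0. Differentiating each term of F:
  d/dx[-2x] = -2
  d/dx[-5y] = -5·y'
  d/dx[cos(xy)] = -(x·y' + y)·sin(xy)

Collecting, the y'-free part is the partial derivative in x and the y' coefficient is the partial derivative in y:
  ∂F/∂x = -y·sin(xy) - 2
  ∂F/∂y = -x·sin(xy) - 5

so d/dx[F(x, y(x))] = ∂F/∂x + (∂F/∂y)·y' = 0. Rearranging,
  dy/dx = -(∂F/∂x)/(∂F/∂y) = -(-y·sin(xy) - 2)/(-x·sin(xy) - 5) = -(y·sin(xy) + 2)/(x·sin(xy) + 5)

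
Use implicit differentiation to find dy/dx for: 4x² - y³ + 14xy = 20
Differentiate both sides with respect to x, treating y as y(x). By the chain rule, any term containing y contributes a factor of y' = dy/dx when we differentiate it.

Move every term to one side and write the relation as F(x, y) = 0. Term by term,
  d/dx[4x^2] = 8x
  d/dx[14xy] = 14x·y' + 14y
  d/dx[-y^3] = -3y^2·y'
  d/dx[-20] = 0

The pieces without y' make up ∂F/∂x and the coefficient of y' is ∂F/∂y:
  ∂F/∂x = 8x + 14y,
  ∂F/∂y = 14x - 3y^2.

Since d/dx[F] = ∂F/∂x + (∂F/∂y)·y' = 0, solve for y':
  (∂F/∂y)·y' = -∂F/∂x
  dy/dx = -(∂F/∂x)/(∂F/∂y) = -(8x + 14y)/(14x - 3y^2) = 2(-4x - 7y)/(14x - 3y^2)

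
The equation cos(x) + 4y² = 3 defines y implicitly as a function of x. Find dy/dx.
Apply d/dx to both sides, remembering that y depends on x. Each occurrence of y therefore brings in a y' = dy/dx via the chain rule.

With F(x, y) equal to the left-hand side minus the right, differentiate F term by term:
  d/dx[4y^2] = 8y·y'
  d/dx[cos(x)] = -sin(x)
  d/dx[-3] = 0
Adding these up, d/dx[F] = 0 becomes
  (-sin(x)) + (8y)·y' = 0,
so isolating y',
  dy/dx = -(-sin(x))/(8y) = sin(x)/(8y)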